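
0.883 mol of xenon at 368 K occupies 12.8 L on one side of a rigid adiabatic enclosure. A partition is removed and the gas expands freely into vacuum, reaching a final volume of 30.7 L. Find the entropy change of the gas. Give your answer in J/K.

ΔS_gas = 6.42 J/K

No heat is exchanged and no work is done, so the ideal-gas temperature stays constant.
Entropy is a state function; using a reversible isothermal path, ΔS_gas = nR ln(V₂/V₁) = 0.883 × 8.314 × ln(30.7/12.8) = 6.42 J/K.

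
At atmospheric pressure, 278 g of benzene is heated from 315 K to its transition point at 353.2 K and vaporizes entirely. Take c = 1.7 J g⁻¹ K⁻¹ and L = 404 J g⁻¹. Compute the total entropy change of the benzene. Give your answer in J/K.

Warming step: ΔS₁ = m c ln(T_tr/T_i) = 278 × 1.7 × ln(353.2/315) = 54.09 J/K.
Phase change: ΔS₂ = +mL/T_tr = 278 × 404 / 353.2 = 318 J/K.
ΔS_total = (54.09) + (318) = 372 J/K.

ΔS = 372 J/K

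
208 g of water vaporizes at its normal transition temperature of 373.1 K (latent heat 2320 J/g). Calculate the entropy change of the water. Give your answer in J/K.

Heat absorbed by the substance: Q = mL = 208 × 2320 = 482560 J.
At constant T, ΔS = Q_rev/T = 482560 / 373.1 = 1290 J/K.

ΔS = 1290 J/K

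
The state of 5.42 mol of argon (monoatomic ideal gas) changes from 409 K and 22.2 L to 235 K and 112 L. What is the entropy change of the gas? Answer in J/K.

Entropy is a state function: ΔS = nC_V ln(T₂/T₁) + nR ln(V₂/V₁), with C_V = 3R/2 = 12.47 J mol⁻¹ K⁻¹ for a monoatomic ideal gas.
ΔS = 5.42 × [12.47 × ln(235/409) + 8.314 × ln(112/22.2)] = 35.5 J/K.

ΔS = 35.5 J/K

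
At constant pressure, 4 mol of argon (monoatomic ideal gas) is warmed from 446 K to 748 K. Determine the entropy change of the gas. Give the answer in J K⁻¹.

At constant pressure, ΔS = nC_p ln(T₂/T₁) with C_p = 5R/2 = 20.79 J mol⁻¹ K⁻¹.
ΔS = 4 × 20.79 × ln(748/446) = 43 J/K.

ΔS = 43 J/K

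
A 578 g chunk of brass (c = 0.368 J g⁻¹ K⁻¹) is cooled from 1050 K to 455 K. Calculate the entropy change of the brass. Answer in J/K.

ΔS = ∫dQ_rev/T = m c ln(T₂/T₁) = 578 × 0.368 × ln(455/1050) = -178 J/K.

ΔS = -178 J/K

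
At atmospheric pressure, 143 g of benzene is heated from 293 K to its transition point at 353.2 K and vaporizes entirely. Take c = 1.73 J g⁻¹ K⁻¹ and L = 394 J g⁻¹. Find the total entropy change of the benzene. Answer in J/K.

Warming step: ΔS₁ = m c ln(T_tr/T_i) = 143 × 1.73 × ln(353.2/293) = 46.23 J/K.
Phase change: ΔS₂ = +mL/T_tr = 143 × 394 / 353.2 = 159.5 J/K.
ΔS_total = (46.23) + (159.5) = 206 J/K.

ΔS = 206 J/K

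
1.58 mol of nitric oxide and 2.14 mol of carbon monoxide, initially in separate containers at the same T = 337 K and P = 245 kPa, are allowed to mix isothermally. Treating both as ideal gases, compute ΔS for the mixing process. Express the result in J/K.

ΔS_mix = 21.1 J/K

Mole fractions: x_A = 1.58/3.72 = 0.425, x_B = 0.575.
ΔS_mix = −R(n_A ln x_A + n_B ln x_B) = −8.314 × (1.58 ln 0.425 + 2.14 ln 0.575) = 21.1 J/K.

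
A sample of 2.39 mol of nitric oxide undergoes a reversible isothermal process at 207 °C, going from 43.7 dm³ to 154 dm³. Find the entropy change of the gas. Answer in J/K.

ΔS_gas = 25 J/K

For an isothermal ideal gas ΔS_gas = nR ln(V₂/V₁) = 2.39 × 8.314 × ln(154/43.7) = 25 J/K.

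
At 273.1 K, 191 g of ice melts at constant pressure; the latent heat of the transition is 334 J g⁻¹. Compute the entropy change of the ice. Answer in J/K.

ΔS = 234 J/K

Heat absorbed by the substance: Q = mL = 191 × 334 = 63794 J.
At constant T, ΔS = Q_rev/T = 63794 / 273.1 = 234 J/K.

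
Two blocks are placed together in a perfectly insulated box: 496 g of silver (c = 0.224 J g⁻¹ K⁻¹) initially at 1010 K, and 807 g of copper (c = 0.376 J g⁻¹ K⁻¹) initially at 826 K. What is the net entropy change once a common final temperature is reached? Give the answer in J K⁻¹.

Energy balance: T_f = (m₁c₁T₁ + m₂c₂T₂)/(m₁c₁ + m₂c₂) = 875.32 K.
ΔS₁ = m₁c₁ ln(T_f/T₁) = 111.104 × ln(875.32/1010) = -15.9013 J/K.
ΔS₂ = m₂c₂ ln(T_f/T₂) = 303.432 × ln(875.32/826) = 17.596 J/K.
ΔS_total = -15.9013 + 17.596 = 1.69 J/K.

ΔS_total = 1.69 J/K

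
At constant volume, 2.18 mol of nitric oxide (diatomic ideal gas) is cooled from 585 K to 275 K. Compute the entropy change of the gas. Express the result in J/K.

At constant volume, ΔS = nC_V ln(T₂/T₁) with C_V = 5R/2 = 20.79 J mol⁻¹ K⁻¹.
ΔS = 2.18 × 20.79 × ln(275/585) = -34.2 J/K.

ΔS = -34.2 J/K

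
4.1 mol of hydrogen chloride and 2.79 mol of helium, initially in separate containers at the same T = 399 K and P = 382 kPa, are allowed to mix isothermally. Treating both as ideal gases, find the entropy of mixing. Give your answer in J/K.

Mole fractions: x_A = 4.1/6.89 = 0.595, x_B = 0.405.
ΔS_mix = −R(n_A ln x_A + n_B ln x_B) = −8.314 × (4.1 ln 0.595 + 2.79 ln 0.405) = 38.7 J/K.

ΔS_mix = 38.7 J/K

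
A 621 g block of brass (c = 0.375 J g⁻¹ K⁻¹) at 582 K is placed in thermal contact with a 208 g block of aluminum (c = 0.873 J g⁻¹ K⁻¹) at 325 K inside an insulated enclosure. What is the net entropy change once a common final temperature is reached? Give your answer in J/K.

ΔS_total = 16.7 J/K

Energy balance: T_f = (m₁c₁T₁ + m₂c₂T₂)/(m₁c₁ + m₂c₂) = 469.4 K.
ΔS₁ = m₁c₁ ln(T_f/T₁) = 232.875 × ln(469.4/582) = -50.07 J/K.
ΔS₂ = m₂c₂ ln(T_f/T₂) = 181.584 × ln(469.4/325) = 66.76 J/K.
ΔS_total = -50.07 + 66.76 = 16.7 J/K.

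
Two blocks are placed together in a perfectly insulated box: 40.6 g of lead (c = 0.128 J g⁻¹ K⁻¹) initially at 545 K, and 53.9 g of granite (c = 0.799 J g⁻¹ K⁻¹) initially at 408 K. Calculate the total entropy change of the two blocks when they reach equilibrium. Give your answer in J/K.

Energy balance: T_f = (m₁c₁T₁ + m₂c₂T₂)/(m₁c₁ + m₂c₂) = 422.75 K.
ΔS₁ = m₁c₁ ln(T_f/T₁) = 5.1968 × ln(422.75/545) = -1.32 J/K.
ΔS₂ = m₂c₂ ln(T_f/T₂) = 43.0661 × ln(422.75/408) = 1.53 J/K.
ΔS_total = -1.32 + 1.53 = 0.21 J/K.

ΔS_total = 0.21 J/K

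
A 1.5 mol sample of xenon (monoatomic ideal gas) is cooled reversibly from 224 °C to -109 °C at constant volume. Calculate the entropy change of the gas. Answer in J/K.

In kelvin: T₁ = 497.15 K, T₂ = 164.15 K. At constant volume, ΔS = nC_V ln(T₂/T₁) with C_V = 3R/2 = 12.47 J mol⁻¹ K⁻¹.
ΔS = 1.5 × 12.47 × ln(164.15/497.15) = -20.7 J/K.

ΔS = -20.7 J/K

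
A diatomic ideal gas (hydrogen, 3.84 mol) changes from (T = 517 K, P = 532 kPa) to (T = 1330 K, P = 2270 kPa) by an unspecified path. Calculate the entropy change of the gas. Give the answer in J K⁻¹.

ΔS = nC_p ln(T₂/T₁) − nR ln(P₂/P₁), with C_p = 7R/2 = 29.1 J mol⁻¹ K⁻¹ for a diatomic ideal gas.
ΔS = 3.84 × [29.1 × ln(1330/517) − 8.314 × ln(2270/532)] = 59.3 J/K.

ΔS = 59.3 J/K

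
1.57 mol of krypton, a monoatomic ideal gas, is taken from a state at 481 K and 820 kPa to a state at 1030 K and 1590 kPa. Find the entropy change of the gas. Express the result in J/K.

ΔS = 16.2 J/K

ΔS = nC_p ln(T₂/T₁) − nR ln(P₂/P₁), with C_p = 5R/2 = 20.79 J mol⁻¹ K⁻¹ for a monoatomic ideal gas.
ΔS = 1.57 × [20.79 × ln(1030/481) − 8.314 × ln(1590/820)] = 16.2 J/K.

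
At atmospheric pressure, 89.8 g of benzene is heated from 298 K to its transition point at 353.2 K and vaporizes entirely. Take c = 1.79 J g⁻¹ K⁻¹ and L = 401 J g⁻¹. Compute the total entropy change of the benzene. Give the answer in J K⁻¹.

ΔS = 129 J/K

Warming step: ΔS₁ = m c ln(T_tr/T_i) = 89.8 × 1.79 × ln(353.2/298) = 27.32 J/K.
Phase change: ΔS₂ = +mL/T_tr = 89.8 × 401 / 353.2 = 102 J/K.
ΔS_total = (27.32) + (102) = 129 J/K.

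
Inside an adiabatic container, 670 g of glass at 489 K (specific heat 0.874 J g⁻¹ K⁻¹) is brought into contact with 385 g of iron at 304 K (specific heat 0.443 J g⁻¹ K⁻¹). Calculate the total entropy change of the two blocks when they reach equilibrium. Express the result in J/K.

ΔS_total = 13.6 J/K

Energy balance: T_f = (m₁c₁T₁ + m₂c₂T₂)/(m₁c₁ + m₂c₂) = 447.27 K.
ΔS₁ = m₁c₁ ln(T_f/T₁) = 585.58 × ln(447.27/489) = -52.23 J/K.
ΔS₂ = m₂c₂ ln(T_f/T₂) = 170.555 × ln(447.27/304) = 65.86 J/K.
ΔS_total = -52.23 + 65.86 = 13.6 J/K.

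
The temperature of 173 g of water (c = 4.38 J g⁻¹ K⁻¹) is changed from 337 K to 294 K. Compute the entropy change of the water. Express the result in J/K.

ΔS = -103 J/K

ΔS = ∫dQ_rev/T = m c ln(T₂/T₁) = 173 × 4.38 × ln(294/337) = -103 J/K.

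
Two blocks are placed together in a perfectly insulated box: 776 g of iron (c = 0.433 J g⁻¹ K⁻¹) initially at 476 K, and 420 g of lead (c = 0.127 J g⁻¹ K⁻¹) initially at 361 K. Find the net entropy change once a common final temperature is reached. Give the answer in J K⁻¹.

ΔS_total = 1.65 J/K

Energy balance: T_f = (m₁c₁T₁ + m₂c₂T₂)/(m₁c₁ + m₂c₂) = 460.25 K.
ΔS₁ = m₁c₁ ln(T_f/T₁) = 336.008 × ln(460.25/476) = -11.31 J/K.
ΔS₂ = m₂c₂ ln(T_f/T₂) = 53.34 × ln(460.25/361) = 12.96 J/K.
ΔS_total = -11.31 + 12.96 = 1.65 J/K.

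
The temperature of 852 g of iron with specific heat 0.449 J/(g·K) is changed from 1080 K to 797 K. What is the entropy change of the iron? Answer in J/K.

ΔS = ∫dQ_rev/T = m c ln(T₂/T₁) = 852 × 0.449 × ln(797/1080) = -116 J/K.

ΔS = -116 J/K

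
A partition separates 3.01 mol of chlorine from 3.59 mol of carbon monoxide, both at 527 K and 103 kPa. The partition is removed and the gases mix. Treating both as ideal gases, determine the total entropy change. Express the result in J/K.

Mole fractions: x_A = 3.01/6.6 = 0.456, x_B = 0.544.
ΔS_mix = −R(n_A ln x_A + n_B ln x_B) = −8.314 × (3.01 ln 0.456 + 3.59 ln 0.544) = 37.8 J/K.

ΔS_mix = 37.8 J/K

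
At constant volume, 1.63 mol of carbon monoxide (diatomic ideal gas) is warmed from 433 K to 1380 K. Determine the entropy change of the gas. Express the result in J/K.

ΔS = 39.3 J/K

At constant volume, ΔS = nC_V ln(T₂/T₁) with C_V = 5R/2 = 20.79 J mol⁻¹ K⁻¹.
ΔS = 1.63 × 20.79 × ln(1380/433) = 39.3 J/K.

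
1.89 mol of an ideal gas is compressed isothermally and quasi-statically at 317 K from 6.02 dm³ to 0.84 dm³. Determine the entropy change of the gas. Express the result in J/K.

ΔS_gas = -30.9 J/K

For an isothermal ideal gas ΔS_gas = nR ln(V₂/V₁) = 1.89 × 8.314 × ln(0.84/6.02) = -30.9 J/K.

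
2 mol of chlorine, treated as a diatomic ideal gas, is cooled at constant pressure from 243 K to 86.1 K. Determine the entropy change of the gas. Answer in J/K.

At constant pressure, ΔS = nC_p ln(T₂/T₁) with C_p = 7R/2 = 29.1 J mol⁻¹ K⁻¹.
ΔS = 2 × 29.1 × ln(86.1/243) = -60.4 J/K.

ΔS = -60.4 J/K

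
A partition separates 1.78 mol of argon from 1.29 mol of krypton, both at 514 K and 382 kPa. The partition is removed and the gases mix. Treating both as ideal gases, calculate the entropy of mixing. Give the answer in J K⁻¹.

Mole fractions: x_A = 1.78/3.07 = 0.58, x_B = 0.42.
ΔS_mix = −R(n_A ln x_A + n_B ln x_B) = −8.314 × (1.78 ln 0.58 + 1.29 ln 0.42) = 17.4 J/K.

ΔS_mix = 17.4 J/K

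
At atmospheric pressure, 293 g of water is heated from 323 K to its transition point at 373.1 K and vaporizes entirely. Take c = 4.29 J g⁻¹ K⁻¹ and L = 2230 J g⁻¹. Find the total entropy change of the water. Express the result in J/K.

Warming step: ΔS₁ = m c ln(T_tr/T_i) = 293 × 4.29 × ln(373.1/323) = 181.2 J/K.
Phase change: ΔS₂ = +mL/T_tr = 293 × 2230 / 373.1 = 1751 J/K.
ΔS_total = (181.2) + (1751) = 1930 J/K.

ΔS = 1930 J/K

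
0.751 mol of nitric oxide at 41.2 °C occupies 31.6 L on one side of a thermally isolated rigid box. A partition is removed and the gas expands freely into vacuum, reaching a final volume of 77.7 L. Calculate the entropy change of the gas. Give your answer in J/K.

ΔS_gas = 5.62 J/K

For an ideal gas in free expansion Q = 0 and W = 0, so T is unchanged.
Entropy is a state function; using a reversible isothermal path, ΔS_gas = nR ln(V₂/V₁) = 0.751 × 8.314 × ln(77.7/31.6) = 5.62 J/K.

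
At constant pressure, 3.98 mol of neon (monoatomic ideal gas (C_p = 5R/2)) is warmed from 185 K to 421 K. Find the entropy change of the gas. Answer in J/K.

ΔS = 68 J/K

At constant pressure, ΔS = nC_p ln(T₂/T₁) with C_p = 5R/2 = 20.79 J mol⁻¹ K⁻¹.
ΔS = 3.98 × 20.79 × ln(421/185) = 68 J/K.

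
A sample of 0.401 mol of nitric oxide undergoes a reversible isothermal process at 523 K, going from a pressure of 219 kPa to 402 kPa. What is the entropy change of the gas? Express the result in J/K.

For an isothermal ideal gas ΔS_gas = nR ln(P₁/P₂) = 0.401 × 8.314 × ln(219/402) = -2.02 J/K.

ΔS_gas = -2.02 J/K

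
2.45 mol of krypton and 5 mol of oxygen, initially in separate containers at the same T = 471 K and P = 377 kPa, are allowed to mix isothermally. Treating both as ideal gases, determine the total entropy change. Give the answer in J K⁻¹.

Mole fractions: x_A = 2.45/7.45 = 0.329, x_B = 0.671.
ΔS_mix = −R(n_A ln x_A + n_B ln x_B) = −8.314 × (2.45 ln 0.329 + 5 ln 0.671) = 39.2 J/K.

ΔS_mix = 39.2 J/K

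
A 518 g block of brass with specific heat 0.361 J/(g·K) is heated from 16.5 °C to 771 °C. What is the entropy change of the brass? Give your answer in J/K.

ΔS = 240 J/K

In kelvin: T₁ = 289.65 K, T₂ = 1044.15 K. ΔS = ∫dQ_rev/T = m c ln(T₂/T₁) = 518 × 0.361 × ln(1044.15/289.65) = 240 J/K.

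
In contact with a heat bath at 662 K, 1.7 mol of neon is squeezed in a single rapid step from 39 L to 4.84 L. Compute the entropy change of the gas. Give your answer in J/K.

Entropy is a state function, so ΔS_gas depends only on the end states.
For an isothermal ideal gas ΔS_gas = nR ln(V₂/V₁) = 1.7 × 8.314 × ln(4.84/39) = -29.5 J/K.

ΔS_gas = -29.5 J/K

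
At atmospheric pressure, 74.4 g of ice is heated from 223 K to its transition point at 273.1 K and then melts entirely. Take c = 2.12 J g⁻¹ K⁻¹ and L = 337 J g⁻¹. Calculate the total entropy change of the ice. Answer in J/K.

ΔS = 124 J/K

Warming step: ΔS₁ = m c ln(T_tr/T_i) = 74.4 × 2.12 × ln(273.1/223) = 31.97 J/K.
Phase change: ΔS₂ = +mL/T_tr = 74.4 × 337 / 273.1 = 91.81 J/K.
ΔS_total = (31.97) + (91.81) = 124 J/K.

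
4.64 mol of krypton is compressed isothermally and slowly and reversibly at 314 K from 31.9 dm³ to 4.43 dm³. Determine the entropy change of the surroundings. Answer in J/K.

ΔS_surr = 76.2 J/K

For an isothermal ideal gas ΔS_gas = nR ln(V₂/V₁) = 4.64 × 8.314 × ln(4.43/31.9) = -76.2 J/K.
The process is reversible, so ΔS_surr = −ΔS_gas = 76.2 J/K and ΔS_universe = 0.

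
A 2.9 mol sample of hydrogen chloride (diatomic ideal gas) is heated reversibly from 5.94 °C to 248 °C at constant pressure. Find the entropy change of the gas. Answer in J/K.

In kelvin: T₁ = 279.09 K, T₂ = 521.15 K. At constant pressure, ΔS = nC_p ln(T₂/T₁) with C_p = 7R/2 = 29.1 J mol⁻¹ K⁻¹.
ΔS = 2.9 × 29.1 × ln(521.15/279.09) = 52.7 J/K.

ΔS = 52.7 J/K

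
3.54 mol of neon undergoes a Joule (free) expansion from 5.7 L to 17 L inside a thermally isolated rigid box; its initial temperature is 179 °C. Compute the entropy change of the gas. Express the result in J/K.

For an ideal gas in free expansion Q = 0 and W = 0, so T is unchanged.
Entropy is a state function; using a reversible isothermal path, ΔS_gas = nR ln(V₂/V₁) = 3.54 × 8.314 × ln(17/5.7) = 32.2 J/K.

ΔS_gas = 32.2 J/K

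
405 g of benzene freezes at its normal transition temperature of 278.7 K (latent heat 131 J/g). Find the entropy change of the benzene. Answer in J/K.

ΔS = -190 J/K

Heat released by the substance: Q = −mL = −405 × 131 = −53055 J.
At constant T, ΔS = Q_rev/T = −53055 / 278.7 = -190 J/K.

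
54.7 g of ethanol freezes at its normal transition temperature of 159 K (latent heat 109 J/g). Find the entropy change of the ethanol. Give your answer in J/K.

ΔS = -37.5 J/K

Heat released by the substance: Q = −mL = −54.7 × 109 = −5962.3 J.
At constant T, ΔS = Q_rev/T = −5962.3 / 159 = -37.5 J/K.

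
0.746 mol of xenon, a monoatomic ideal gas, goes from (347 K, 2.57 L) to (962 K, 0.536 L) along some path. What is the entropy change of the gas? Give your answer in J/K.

ΔS = -0.236 J/K

Entropy is a state function: ΔS = nC_V ln(T₂/T₁) + nR ln(V₂/V₁), with C_V = 3R/2 = 12.47 J mol⁻¹ K⁻¹ for a monoatomic ideal gas.
ΔS = 0.746 × [12.47 × ln(962/347) + 8.314 × ln(0.536/2.57)] = -0.236 J/K.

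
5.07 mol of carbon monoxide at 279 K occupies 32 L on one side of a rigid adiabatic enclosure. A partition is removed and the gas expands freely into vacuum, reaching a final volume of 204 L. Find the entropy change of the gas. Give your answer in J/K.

ΔS_gas = 78.1 J/K

For an ideal gas in free expansion Q = 0 and W = 0, so T is unchanged.
Entropy is a state function; using a reversible isothermal path, ΔS_gas = nR ln(V₂/V₁) = 5.07 × 8.314 × ln(204/32) = 78.1 J/K.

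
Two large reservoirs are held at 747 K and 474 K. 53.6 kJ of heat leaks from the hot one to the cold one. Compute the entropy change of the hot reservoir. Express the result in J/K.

ΔS_hot = -71.8 J/K

The hot reservoir loses heat Q, so ΔS_hot = −Q/T_H = −53600/747 = -71.8 J/K.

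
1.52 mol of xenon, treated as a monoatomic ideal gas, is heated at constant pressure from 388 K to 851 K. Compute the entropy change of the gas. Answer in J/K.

At constant pressure, ΔS = nC_p ln(T₂/T₁) with C_p = 5R/2 = 20.79 J mol⁻¹ K⁻¹.
ΔS = 1.52 × 20.79 × ln(851/388) = 24.8 J/K.

ΔS = 24.8 J/K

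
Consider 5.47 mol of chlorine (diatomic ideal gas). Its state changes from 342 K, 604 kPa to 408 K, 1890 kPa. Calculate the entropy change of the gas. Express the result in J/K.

ΔS = -23.8 J/K

ΔS = nC_p ln(T₂/T₁) − nR ln(P₂/P₁), with C_p = 7R/2 = 29.1 J mol⁻¹ K⁻¹ for a diatomic ideal gas.
ΔS = 5.47 × [29.1 × ln(408/342) − 8.314 × ln(1890/604)] = -23.8 J/K.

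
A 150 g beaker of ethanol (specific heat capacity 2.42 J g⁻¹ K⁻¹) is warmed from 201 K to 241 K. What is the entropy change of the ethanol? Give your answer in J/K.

ΔS = 65.9 J/K

ΔS = ∫dQ_rev/T = m c ln(T₂/T₁) = 150 × 2.42 × ln(241/201) = 65.9 J/K.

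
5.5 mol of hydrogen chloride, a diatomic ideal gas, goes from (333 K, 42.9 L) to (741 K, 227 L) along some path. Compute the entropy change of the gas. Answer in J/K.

ΔS = 168 J/K

Entropy is a state function: ΔS = nC_V ln(T₂/T₁) + nR ln(V₂/V₁), with C_V = 5R/2 = 20.79 J mol⁻¹ K⁻¹ for a diatomic ideal gas.
ΔS = 5.5 × [20.79 × ln(741/333) + 8.314 × ln(227/42.9)] = 168 J/K.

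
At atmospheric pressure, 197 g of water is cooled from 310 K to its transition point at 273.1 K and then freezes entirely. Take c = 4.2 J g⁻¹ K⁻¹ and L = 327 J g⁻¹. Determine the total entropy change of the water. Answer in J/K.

ΔS = -341 J/K

Cooling step: ΔS₁ = m c ln(T_tr/T_i) = 197 × 4.2 × ln(273.1/310) = -104.9 J/K.
Phase change: ΔS₂ = −mL/T_tr = −197 × 327 / 273.1 = -235.9 J/K.
ΔS_total = (-104.9) + (-235.9) = -341 J/K.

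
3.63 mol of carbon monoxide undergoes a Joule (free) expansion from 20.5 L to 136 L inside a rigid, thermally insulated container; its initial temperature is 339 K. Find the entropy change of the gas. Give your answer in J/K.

ΔS_gas = 57.1 J/K

No heat is exchanged and no work is done, so the ideal-gas temperature stays constant.
Entropy is a state function; using a reversible isothermal path, ΔS_gas = nR ln(V₂/V₁) = 3.63 × 8.314 × ln(136/20.5) = 57.1 J/K.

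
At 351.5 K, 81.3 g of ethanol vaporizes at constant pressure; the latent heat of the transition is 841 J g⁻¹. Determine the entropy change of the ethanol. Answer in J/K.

ΔS = 195 J/K

Heat absorbed by the substance: Q = mL = 81.3 × 841 = 68373.3 J.
At constant T, ΔS = Q_rev/T = 68373.3 / 351.5 = 195 J/K.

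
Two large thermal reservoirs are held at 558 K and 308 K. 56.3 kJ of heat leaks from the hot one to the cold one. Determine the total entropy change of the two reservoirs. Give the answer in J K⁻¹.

ΔS_hot = −Q/T_H = −56300/558 = -100.9 J/K and ΔS_cold = +Q/T_C = 56300/308 = 182.8 J/K.
ΔS_total = -100.9 + 182.8 = 81.9 J/K, positive as the second law requires.

ΔS_total = 81.9 J/K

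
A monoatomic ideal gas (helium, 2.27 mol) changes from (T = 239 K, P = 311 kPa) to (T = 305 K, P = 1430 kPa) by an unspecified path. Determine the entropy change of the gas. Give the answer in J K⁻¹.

ΔS = -17.3 J/K

ΔS = nC_p ln(T₂/T₁) − nR ln(P₂/P₁), with C_p = 5R/2 = 20.79 J mol⁻¹ K⁻¹ for a monoatomic ideal gas.
ΔS = 2.27 × [20.79 × ln(305/239) − 8.314 × ln(1430/311)] = -17.3 J/K.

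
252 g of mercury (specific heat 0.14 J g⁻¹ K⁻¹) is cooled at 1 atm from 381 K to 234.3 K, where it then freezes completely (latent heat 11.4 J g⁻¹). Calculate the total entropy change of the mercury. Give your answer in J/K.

ΔS = -29.4 J/K

Cooling step: ΔS₁ = m c ln(T_tr/T_i) = 252 × 0.14 × ln(234.3/381) = -17.15 J/K.
Phase change: ΔS₂ = −mL/T_tr = −252 × 11.4 / 234.3 = -12.26 J/K.
ΔS_total = (-17.15) + (-12.26) = -29.4 J/K.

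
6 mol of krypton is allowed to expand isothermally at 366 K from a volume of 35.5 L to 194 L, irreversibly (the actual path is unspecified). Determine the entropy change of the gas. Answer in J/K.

ΔS_gas = 84.7 J/K

Entropy is a state function, so ΔS_gas depends only on the end states.
For an isothermal ideal gas ΔS_gas = nR ln(V₂/V₁) = 6 × 8.314 × ln(194/35.5) = 84.7 J/K.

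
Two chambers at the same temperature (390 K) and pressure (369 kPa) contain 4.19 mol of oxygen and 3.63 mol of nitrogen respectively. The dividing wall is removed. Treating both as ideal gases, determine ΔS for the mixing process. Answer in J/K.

Mole fractions: x_A = 4.19/7.82 = 0.536, x_B = 0.464.
ΔS_mix = −R(n_A ln x_A + n_B ln x_B) = −8.314 × (4.19 ln 0.536 + 3.63 ln 0.464) = 44.9 J/K.

ΔS_mix = 44.9 J/K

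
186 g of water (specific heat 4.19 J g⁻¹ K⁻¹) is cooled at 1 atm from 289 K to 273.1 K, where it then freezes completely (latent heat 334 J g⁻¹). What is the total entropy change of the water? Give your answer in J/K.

Cooling step: ΔS₁ = m c ln(T_tr/T_i) = 186 × 4.19 × ln(273.1/289) = -44.1 J/K.
Phase change: ΔS₂ = −mL/T_tr = −186 × 334 / 273.1 = -227.5 J/K.
ΔS_total = (-44.1) + (-227.5) = -272 J/K.

ΔS = -272 J/K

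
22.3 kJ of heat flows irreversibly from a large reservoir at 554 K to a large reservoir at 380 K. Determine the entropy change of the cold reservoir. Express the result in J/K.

ΔS_cold = 58.7 J/K

The cold reservoir gains heat Q, so ΔS_cold = +Q/T_C = 22300/380 = 58.7 J/K.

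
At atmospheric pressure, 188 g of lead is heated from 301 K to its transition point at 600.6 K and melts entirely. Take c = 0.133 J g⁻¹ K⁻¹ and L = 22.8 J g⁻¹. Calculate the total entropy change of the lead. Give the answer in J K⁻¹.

ΔS = 24.4 J/K

Warming step: ΔS₁ = m c ln(T_tr/T_i) = 188 × 0.133 × ln(600.6/301) = 17.27 J/K.
Phase change: ΔS₂ = +mL/T_tr = 188 × 22.8 / 600.6 = 7.137 J/K.
ΔS_total = (17.27) + (7.137) = 24.4 J/K.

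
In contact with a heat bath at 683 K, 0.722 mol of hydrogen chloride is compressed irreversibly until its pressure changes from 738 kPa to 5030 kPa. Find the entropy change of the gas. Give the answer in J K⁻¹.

Entropy is a state function, so ΔS_gas depends only on the end states.
For an isothermal ideal gas ΔS_gas = nR ln(P₁/P₂) = 0.722 × 8.314 × ln(738/5030) = -11.5 J/K.

ΔS_gas = -11.5 J/K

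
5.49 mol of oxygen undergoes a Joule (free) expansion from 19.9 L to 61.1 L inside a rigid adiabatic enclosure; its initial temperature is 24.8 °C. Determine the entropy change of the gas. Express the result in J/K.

ΔS_gas = 51.2 J/K

For an ideal gas in free expansion Q = 0 and W = 0, so T is unchanged.
Entropy is a state function; using a reversible isothermal path, ΔS_gas = nR ln(V₂/V₁) = 5.49 × 8.314 × ln(61.1/19.9) = 51.2 J/K.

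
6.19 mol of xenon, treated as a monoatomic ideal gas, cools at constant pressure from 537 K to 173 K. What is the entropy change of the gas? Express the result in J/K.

At constant pressure, ΔS = nC_p ln(T₂/T₁) with C_p = 5R/2 = 20.79 J mol⁻¹ K⁻¹.
ΔS = 6.19 × 20.79 × ln(173/537) = -146 J/K.

ΔS = -146 J/K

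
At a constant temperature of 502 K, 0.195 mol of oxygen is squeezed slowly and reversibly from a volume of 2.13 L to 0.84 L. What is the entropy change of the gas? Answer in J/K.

ΔS_gas = -1.51 J/K

For an isothermal ideal gas ΔS_gas = nR ln(V₂/V₁) = 0.195 × 8.314 × ln(0.84/2.13) = -1.51 J/K.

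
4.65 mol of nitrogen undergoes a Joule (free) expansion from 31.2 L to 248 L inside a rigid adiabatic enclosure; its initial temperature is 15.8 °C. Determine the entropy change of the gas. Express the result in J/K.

ΔS_gas = 80.1 J/K

No heat is exchanged and no work is done, so the ideal-gas temperature stays constant.
Entropy is a state function; using a reversible isothermal path, ΔS_gas = nR ln(V₂/V₁) = 4.65 × 8.314 × ln(248/31.2) = 80.1 J/K.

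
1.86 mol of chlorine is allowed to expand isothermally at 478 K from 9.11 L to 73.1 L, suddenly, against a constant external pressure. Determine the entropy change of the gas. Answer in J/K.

Entropy is a state function, so ΔS_gas depends only on the end states.
For an isothermal ideal gas ΔS_gas = nR ln(V₂/V₁) = 1.86 × 8.314 × ln(73.1/9.11) = 32.2 J/K.

ΔS_gas = 32.2 J/K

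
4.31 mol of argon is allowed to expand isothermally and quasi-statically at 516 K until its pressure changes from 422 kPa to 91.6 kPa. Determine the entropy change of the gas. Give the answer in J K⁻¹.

For an isothermal ideal gas ΔS_gas = nR ln(P₁/P₂) = 4.31 × 8.314 × ln(422/91.6) = 54.7 J/K.

ΔS_gas = 54.7 J/K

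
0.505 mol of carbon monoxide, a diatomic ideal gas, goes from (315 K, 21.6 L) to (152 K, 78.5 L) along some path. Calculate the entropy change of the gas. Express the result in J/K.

Entropy is a state function: ΔS = nC_V ln(T₂/T₁) + nR ln(V₂/V₁), with C_V = 5R/2 = 20.79 J mol⁻¹ K⁻¹ for a diatomic ideal gas.
ΔS = 0.505 × [20.79 × ln(152/315) + 8.314 × ln(78.5/21.6)] = -2.23 J/K.

ΔS = -2.23 J/K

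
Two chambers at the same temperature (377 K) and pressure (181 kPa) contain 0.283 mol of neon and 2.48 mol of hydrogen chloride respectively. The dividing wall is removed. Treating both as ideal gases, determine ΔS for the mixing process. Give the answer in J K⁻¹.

ΔS_mix = 7.59 J/K

Mole fractions: x_A = 0.283/2.76 = 0.102, x_B = 0.898.
ΔS_mix = −R(n_A ln x_A + n_B ln x_B) = −8.314 × (0.283 ln 0.102 + 2.48 ln 0.898) = 7.59 J/K.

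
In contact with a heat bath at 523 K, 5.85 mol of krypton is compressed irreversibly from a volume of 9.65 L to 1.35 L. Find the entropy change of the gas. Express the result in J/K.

Entropy is a state function, so ΔS_gas depends only on the end states.
For an isothermal ideal gas ΔS_gas = nR ln(V₂/V₁) = 5.85 × 8.314 × ln(1.35/9.65) = -95.7 J/K.

ΔS_gas = -95.7 J/K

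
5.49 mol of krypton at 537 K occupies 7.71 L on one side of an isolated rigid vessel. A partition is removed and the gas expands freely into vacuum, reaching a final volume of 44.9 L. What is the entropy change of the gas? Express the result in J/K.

ΔS_gas = 80.4 J/K

No heat is exchanged and no work is done, so the ideal-gas temperature stays constant.
Entropy is a state function; using a reversible isothermal path, ΔS_gas = nR ln(V₂/V₁) = 5.49 × 8.314 × ln(44.9/7.71) = 80.4 J/K.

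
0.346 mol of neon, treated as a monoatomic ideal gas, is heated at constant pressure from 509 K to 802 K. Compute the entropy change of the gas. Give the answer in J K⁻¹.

At constant pressure, ΔS = nC_p ln(T₂/T₁) with C_p = 5R/2 = 20.79 J mol⁻¹ K⁻¹.
ΔS = 0.346 × 20.79 × ln(802/509) = 3.27 J/K.

ΔS = 3.27 J/K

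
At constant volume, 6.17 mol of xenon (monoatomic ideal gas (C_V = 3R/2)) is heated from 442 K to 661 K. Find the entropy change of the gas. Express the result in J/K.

At constant volume, ΔS = nC_V ln(T₂/T₁) with C_V = 3R/2 = 12.47 J mol⁻¹ K⁻¹.
ΔS = 6.17 × 12.47 × ln(661/442) = 31 J/K.

ΔS = 31 J/K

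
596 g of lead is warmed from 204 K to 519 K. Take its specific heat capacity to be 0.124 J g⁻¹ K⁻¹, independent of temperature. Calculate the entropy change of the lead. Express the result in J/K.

ΔS = 69 J/K

ΔS = ∫dQ_rev/T = m c ln(T₂/T₁) = 596 × 0.124 × ln(519/204) = 69 J/K.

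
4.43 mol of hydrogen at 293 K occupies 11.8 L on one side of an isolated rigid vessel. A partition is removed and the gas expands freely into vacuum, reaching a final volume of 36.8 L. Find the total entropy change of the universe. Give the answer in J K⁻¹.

No heat is exchanged and no work is done, so the ideal-gas temperature stays constant.
Entropy is a state function; using a reversible isothermal path, ΔS_gas = nR ln(V₂/V₁) = 4.43 × 8.314 × ln(36.8/11.8) = 41.9 J/K.
The insulated surroundings exchange no heat, so ΔS_surr = 0 and ΔS_universe = ΔS_gas.

ΔS_universe = 41.9 J/K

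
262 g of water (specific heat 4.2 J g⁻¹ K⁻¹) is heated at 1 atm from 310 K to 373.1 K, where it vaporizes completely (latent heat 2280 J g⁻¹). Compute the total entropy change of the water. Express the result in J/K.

Warming step: ΔS₁ = m c ln(T_tr/T_i) = 262 × 4.2 × ln(373.1/310) = 203.9 J/K.
Phase change: ΔS₂ = +mL/T_tr = 262 × 2280 / 373.1 = 1601 J/K.
ΔS_total = (203.9) + (1601) = 1800 J/K.

ΔS = 1800 J/K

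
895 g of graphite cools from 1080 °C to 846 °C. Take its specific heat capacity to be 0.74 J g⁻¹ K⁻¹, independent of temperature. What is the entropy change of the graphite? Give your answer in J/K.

ΔS = -126 J/K

In kelvin: T₁ = 1353.15 K, T₂ = 1119.15 K. ΔS = ∫dQ_rev/T = m c ln(T₂/T₁) = 895 × 0.74 × ln(1119.15/1353.15) = -126 J/K.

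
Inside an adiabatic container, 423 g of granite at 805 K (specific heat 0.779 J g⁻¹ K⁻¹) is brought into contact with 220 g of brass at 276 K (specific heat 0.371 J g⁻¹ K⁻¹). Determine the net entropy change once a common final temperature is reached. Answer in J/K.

ΔS_total = 29.9 J/K

Energy balance: T_f = (m₁c₁T₁ + m₂c₂T₂)/(m₁c₁ + m₂c₂) = 699.98 K.
ΔS₁ = m₁c₁ ln(T_f/T₁) = 329.517 × ln(699.98/805) = -46.06 J/K.
ΔS₂ = m₂c₂ ln(T_f/T₂) = 81.62 × ln(699.98/276) = 75.96 J/K.
ΔS_total = -46.06 + 75.96 = 29.9 J/K.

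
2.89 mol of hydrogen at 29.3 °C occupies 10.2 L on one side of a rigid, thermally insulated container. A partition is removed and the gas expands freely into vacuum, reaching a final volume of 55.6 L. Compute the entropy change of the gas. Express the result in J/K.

ΔS_gas = 40.7 J/K

No heat is exchanged and no work is done, so the ideal-gas temperature stays constant.
Entropy is a state function; using a reversible isothermal path, ΔS_gas = nR ln(V₂/V₁) = 2.89 × 8.314 × ln(55.6/10.2) = 40.7 J/K.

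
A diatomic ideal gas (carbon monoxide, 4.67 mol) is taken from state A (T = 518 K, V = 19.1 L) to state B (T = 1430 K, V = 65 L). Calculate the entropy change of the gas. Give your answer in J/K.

ΔS = 146 J/K

Entropy is a state function: ΔS = nC_V ln(T₂/T₁) + nR ln(V₂/V₁), with C_V = 5R/2 = 20.79 J mol⁻¹ K⁻¹ for a diatomic ideal gas.
ΔS = 4.67 × [20.79 × ln(1430/518) + 8.314 × ln(65/19.1)] = 146 J/K.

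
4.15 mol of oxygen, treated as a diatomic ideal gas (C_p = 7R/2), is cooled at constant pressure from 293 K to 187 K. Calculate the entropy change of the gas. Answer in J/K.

At constant pressure, ΔS = nC_p ln(T₂/T₁) with C_p = 7R/2 = 29.1 J mol⁻¹ K⁻¹.
ΔS = 4.15 × 29.1 × ln(187/293) = -54.2 J/K.

ΔS = -54.2 J/K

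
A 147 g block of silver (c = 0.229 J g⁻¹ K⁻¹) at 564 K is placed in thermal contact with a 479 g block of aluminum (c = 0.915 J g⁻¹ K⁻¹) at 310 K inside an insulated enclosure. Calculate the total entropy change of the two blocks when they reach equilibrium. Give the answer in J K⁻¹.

ΔS_total = 6.66 J/K

Energy balance: T_f = (m₁c₁T₁ + m₂c₂T₂)/(m₁c₁ + m₂c₂) = 328.12 K.
ΔS₁ = m₁c₁ ln(T_f/T₁) = 33.663 × ln(328.12/564) = -18.23 J/K.
ΔS₂ = m₂c₂ ln(T_f/T₂) = 438.285 × ln(328.12/310) = 24.89 J/K.
ΔS_total = -18.23 + 24.89 = 6.66 J/K.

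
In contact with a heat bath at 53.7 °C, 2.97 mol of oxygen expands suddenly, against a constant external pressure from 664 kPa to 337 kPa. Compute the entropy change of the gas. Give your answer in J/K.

Entropy is a state function, so ΔS_gas depends only on the end states.
For an isothermal ideal gas ΔS_gas = nR ln(P₁/P₂) = 2.97 × 8.314 × ln(664/337) = 16.7 J/K.

ΔS_gas = 16.7 J/K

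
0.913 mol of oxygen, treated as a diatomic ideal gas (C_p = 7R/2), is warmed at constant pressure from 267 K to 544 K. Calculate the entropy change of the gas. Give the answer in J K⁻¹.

At constant pressure, ΔS = nC_p ln(T₂/T₁) with C_p = 7R/2 = 29.1 J mol⁻¹ K⁻¹.
ΔS = 0.913 × 29.1 × ln(544/267) = 18.9 J/K.

ΔS = 18.9 J/K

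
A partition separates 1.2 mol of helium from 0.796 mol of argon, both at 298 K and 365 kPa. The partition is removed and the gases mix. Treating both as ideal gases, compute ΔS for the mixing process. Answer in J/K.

Mole fractions: x_A = 1.2/2 = 0.601, x_B = 0.399.
ΔS_mix = −R(n_A ln x_A + n_B ln x_B) = −8.314 × (1.2 ln 0.601 + 0.796 ln 0.399) = 11.2 J/K.

ΔS_mix = 11.2 J/K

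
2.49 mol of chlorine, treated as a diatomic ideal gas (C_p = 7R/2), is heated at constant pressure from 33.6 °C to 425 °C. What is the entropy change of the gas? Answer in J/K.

In kelvin: T₁ = 306.75 K, T₂ = 698.15 K. At constant pressure, ΔS = nC_p ln(T₂/T₁) with C_p = 7R/2 = 29.1 J mol⁻¹ K⁻¹.
ΔS = 2.49 × 29.1 × ln(698.15/306.75) = 59.6 J/K.

ΔS = 59.6 J/K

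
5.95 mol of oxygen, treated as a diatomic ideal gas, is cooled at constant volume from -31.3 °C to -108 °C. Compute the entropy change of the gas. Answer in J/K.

In kelvin: T₁ = 241.85 K, T₂ = 165.15 K. At constant volume, ΔS = nC_V ln(T₂/T₁) with C_V = 5R/2 = 20.79 J mol⁻¹ K⁻¹.
ΔS = 5.95 × 20.79 × ln(165.15/241.85) = -47.2 J/K.

ΔS = -47.2 J/K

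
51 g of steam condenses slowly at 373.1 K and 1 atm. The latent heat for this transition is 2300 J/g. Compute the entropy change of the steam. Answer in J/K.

ΔS = -314 J/K

Heat released by the substance: Q = −mL = −51 × 2300 = −117300 J.
At constant T, ΔS = Q_rev/T = −117300 / 373.1 = -314 J/K.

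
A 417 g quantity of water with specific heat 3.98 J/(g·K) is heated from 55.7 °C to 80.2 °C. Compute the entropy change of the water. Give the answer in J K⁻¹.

In kelvin: T₁ = 328.85 K, T₂ = 353.35 K. ΔS = ∫dQ_rev/T = m c ln(T₂/T₁) = 417 × 3.98 × ln(353.35/328.85) = 119 J/K.

ΔS = 119 J/K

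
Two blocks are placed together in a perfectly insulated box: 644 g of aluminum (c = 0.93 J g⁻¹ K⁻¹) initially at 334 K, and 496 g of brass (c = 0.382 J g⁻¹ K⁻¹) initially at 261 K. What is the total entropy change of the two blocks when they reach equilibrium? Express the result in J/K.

ΔS_total = 4.19 J/K

Energy balance: T_f = (m₁c₁T₁ + m₂c₂T₂)/(m₁c₁ + m₂c₂) = 316.46 K.
ΔS₁ = m₁c₁ ln(T_f/T₁) = 598.92 × ln(316.46/334) = -32.316 J/K.
ΔS₂ = m₂c₂ ln(T_f/T₂) = 189.472 × ln(316.46/261) = 36.504 J/K.
ΔS_total = -32.316 + 36.504 = 4.19 J/K.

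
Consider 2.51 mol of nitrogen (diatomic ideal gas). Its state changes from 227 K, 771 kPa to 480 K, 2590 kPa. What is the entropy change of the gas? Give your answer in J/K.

ΔS = nC_p ln(T₂/T₁) − nR ln(P₂/P₁), with C_p = 7R/2 = 29.1 J mol⁻¹ K⁻¹ for a diatomic ideal gas.
ΔS = 2.51 × [29.1 × ln(480/227) − 8.314 × ln(2590/771)] = 29.4 J/K.

ΔS = 29.4 J/K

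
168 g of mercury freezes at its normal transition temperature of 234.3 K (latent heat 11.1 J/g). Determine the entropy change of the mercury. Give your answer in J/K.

Heat released by the substance: Q = −mL = −168 × 11.1 = −1864.8 J.
At constant T, ΔS = Q_rev/T = −1864.8 / 234.3 = -7.96 J/K.

ΔS = -7.96 J/K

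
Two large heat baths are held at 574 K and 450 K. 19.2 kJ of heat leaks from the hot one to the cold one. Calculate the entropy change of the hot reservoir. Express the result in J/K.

ΔS_hot = -33.4 J/K

The hot reservoir loses heat Q, so ΔS_hot = −Q/T_H = −19200/574 = -33.4 J/K.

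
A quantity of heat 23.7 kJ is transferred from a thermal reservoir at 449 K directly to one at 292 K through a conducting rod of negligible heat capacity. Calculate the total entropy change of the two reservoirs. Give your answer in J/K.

ΔS_hot = −Q/T_H = −23700/449 = -52.78 J/K and ΔS_cold = +Q/T_C = 23700/292 = 81.16 J/K.
ΔS_total = -52.78 + 81.16 = 28.4 J/K, positive as the second law requires.

ΔS_total = 28.4 J/K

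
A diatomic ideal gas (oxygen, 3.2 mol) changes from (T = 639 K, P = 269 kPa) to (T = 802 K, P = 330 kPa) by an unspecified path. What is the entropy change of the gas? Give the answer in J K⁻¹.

ΔS = 15.7 J/K

ΔS = nC_p ln(T₂/T₁) − nR ln(P₂/P₁), with C_p = 7R/2 = 29.1 J mol⁻¹ K⁻¹ for a diatomic ideal gas.
ΔS = 3.2 × [29.1 × ln(802/639) − 8.314 × ln(330/269)] = 15.7 J/K.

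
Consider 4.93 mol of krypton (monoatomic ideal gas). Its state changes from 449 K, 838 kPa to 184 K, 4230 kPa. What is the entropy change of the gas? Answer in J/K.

ΔS = -158 J/K

ΔS = nC_p ln(T₂/T₁) − nR ln(P₂/P₁), with C_p = 5R/2 = 20.79 J mol⁻¹ K⁻¹ for a monoatomic ideal gas.
ΔS = 4.93 × [20.79 × ln(184/449) − 8.314 × ln(4230/838)] = -158 J/K.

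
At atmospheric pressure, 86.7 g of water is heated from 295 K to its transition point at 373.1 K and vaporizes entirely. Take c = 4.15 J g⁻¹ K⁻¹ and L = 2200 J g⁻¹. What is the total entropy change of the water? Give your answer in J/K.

ΔS = 596 J/K

Warming step: ΔS₁ = m c ln(T_tr/T_i) = 86.7 × 4.15 × ln(373.1/295) = 84.51 J/K.
Phase change: ΔS₂ = +mL/T_tr = 86.7 × 2200 / 373.1 = 511.2 J/K.
ΔS_total = (84.51) + (511.2) = 596 J/K.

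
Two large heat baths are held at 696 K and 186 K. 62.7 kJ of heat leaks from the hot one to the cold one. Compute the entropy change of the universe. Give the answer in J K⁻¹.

ΔS_total = 247 J/K

ΔS_hot = −Q/T_H = −62700/696 = -90.09 J/K and ΔS_cold = +Q/T_C = 62700/186 = 337.1 J/K.
ΔS_total = -90.09 + 337.1 = 247 J/K, positive as the second law requires.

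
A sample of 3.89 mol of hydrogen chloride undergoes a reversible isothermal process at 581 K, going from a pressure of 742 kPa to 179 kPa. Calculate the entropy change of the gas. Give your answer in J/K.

For an isothermal ideal gas ΔS_gas = nR ln(P₁/P₂) = 3.89 × 8.314 × ln(742/179) = 46 J/K.

ΔS_gas = 46 J/K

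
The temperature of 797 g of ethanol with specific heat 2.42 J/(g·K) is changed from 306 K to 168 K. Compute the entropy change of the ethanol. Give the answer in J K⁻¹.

ΔS = -1160 J/K

ΔS = ∫dQ_rev/T = m c ln(T₂/T₁) = 797 × 2.42 × ln(168/306) = -1160 J/K.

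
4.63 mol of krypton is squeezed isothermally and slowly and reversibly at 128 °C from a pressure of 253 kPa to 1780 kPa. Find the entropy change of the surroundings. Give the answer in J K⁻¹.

ΔS_surr = 75.1 J/K

For an isothermal ideal gas ΔS_gas = nR ln(P₁/P₂) = 4.63 × 8.314 × ln(253/1780) = -75.1 J/K.
The process is reversible, so ΔS_surr = −ΔS_gas = 75.1 J/K and ΔS_universe = 0.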